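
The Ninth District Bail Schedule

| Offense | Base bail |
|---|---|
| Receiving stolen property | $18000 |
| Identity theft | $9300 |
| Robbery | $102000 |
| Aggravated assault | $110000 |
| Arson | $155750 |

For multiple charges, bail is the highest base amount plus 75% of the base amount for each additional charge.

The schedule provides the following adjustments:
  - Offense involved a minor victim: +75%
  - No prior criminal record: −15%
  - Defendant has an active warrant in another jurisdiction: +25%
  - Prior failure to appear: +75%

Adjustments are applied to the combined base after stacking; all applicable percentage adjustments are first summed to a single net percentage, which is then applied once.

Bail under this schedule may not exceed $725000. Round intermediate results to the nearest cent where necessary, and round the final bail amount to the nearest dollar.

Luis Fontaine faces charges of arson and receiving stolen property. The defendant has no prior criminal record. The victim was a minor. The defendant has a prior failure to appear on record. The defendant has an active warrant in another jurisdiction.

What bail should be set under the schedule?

Base amounts from the schedule: arson $155750; receiving stolen property $18000.
Stacking rule: highest base plus 75% of each additional charge. Highest is arson at $155750. Additional: $18000 × 75% = $13500. Combined base = $155750 + $13500 = $169250.
Net percentage adjustment: +75% −15% +25% +75% = +160%. $169250 × 2.6 = $440050.
$440050 is within the $725000 maximum.

$440050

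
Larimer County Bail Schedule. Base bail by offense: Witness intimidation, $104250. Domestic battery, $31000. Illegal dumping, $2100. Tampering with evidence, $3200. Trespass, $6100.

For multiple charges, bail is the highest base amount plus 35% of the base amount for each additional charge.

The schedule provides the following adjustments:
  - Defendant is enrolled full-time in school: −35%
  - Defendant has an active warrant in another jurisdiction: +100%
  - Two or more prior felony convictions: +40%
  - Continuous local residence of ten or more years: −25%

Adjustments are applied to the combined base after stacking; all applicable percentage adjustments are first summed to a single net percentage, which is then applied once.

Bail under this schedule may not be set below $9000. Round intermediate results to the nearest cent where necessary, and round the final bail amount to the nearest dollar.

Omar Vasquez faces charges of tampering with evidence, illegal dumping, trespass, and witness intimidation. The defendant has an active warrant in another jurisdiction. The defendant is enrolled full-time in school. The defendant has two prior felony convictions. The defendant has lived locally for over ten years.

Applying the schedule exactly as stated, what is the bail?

Base amounts from the schedule: tampering with evidence $3200; illegal dumping $2100; trespass $6100; witness intimidation $104250.
Stacking rule: highest base plus 35% of each additional charge. Highest is witness intimidation at $104250. Additional: $3200 × 35% = $1120; $2100 × 35% = $735; $6100 × 35% = $2135. Combined base = $104250 + $3990 = $108240.
Net percentage adjustment: −35% +100% +40% −25% = +80%. $108240 × 1.8 = $194832.
$194832 is at or above the $9000 minimum.

$194832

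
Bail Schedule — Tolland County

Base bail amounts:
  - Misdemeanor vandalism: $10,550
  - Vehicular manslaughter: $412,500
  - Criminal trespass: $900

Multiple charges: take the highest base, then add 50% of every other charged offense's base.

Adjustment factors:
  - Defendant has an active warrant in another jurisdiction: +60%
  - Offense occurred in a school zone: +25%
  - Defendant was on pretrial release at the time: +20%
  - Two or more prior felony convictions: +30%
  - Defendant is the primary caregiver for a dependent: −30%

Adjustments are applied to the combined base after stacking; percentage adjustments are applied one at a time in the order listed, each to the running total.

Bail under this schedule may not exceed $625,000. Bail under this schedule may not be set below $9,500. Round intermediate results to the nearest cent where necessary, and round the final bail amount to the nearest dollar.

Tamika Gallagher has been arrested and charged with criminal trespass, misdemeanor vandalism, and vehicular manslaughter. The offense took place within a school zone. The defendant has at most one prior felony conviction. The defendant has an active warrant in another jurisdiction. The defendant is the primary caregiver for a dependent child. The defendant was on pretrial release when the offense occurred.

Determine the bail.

$625,000

Base amounts from the schedule: criminal trespass $900; misdemeanor vandalism $10,550; vehicular manslaughter $412,500.
Stacking rule: highest base plus 50% of each additional charge. Highest is vehicular manslaughter at $412,500. Additional: $900 × 50% = $450; $10,550 × 50% = $5,275. Combined base = $412,500 + $5,725 = $418,225.
Defendant has an active warrant in another jurisdiction (+60%): $418,225 × 1.6 = $669,160.
Offense occurred in a school zone (+25%): $669,160 × 1.25 = $836,450.
Defendant was on pretrial release at the time (+20%): $836,450 × 1.2 = $1,003,740.
Defendant is the primary caregiver for a dependent (−30%): $1,003,740 × 0.7 = $702,618.
Result $702,618 exceeds the maximum of $625,000; bail is capped at $625,000.
$625,000 is at or above the $9,500 minimum.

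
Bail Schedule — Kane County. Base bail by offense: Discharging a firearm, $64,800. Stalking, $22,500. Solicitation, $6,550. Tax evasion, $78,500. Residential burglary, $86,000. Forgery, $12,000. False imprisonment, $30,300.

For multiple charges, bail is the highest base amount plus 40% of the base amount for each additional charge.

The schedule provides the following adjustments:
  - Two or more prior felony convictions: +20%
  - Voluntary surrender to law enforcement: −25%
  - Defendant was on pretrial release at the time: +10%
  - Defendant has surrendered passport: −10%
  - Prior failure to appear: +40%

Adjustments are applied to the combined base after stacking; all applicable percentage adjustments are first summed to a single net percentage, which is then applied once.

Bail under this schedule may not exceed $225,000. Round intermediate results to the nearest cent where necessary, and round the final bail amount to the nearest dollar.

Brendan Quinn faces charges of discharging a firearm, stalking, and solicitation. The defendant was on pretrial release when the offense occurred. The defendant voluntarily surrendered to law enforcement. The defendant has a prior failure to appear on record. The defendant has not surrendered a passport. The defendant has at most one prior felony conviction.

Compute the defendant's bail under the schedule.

Base amounts from the schedule: discharging a firearm $64,800; stalking $22,500; solicitation $6,550.
Stacking rule: highest base plus 40% of each additional charge. Highest is discharging a firearm at $64,800. Additional: $22,500 × 40% = $9,000; $6,550 × 40% = $2,620. Combined base = $64,800 + $11,620 = $76,420.
Net percentage adjustment: −25% +10% +40% = +25%. $76,420 × 1.25 = $95,525.
$95,525 is within the $225,000 maximum.

$95,525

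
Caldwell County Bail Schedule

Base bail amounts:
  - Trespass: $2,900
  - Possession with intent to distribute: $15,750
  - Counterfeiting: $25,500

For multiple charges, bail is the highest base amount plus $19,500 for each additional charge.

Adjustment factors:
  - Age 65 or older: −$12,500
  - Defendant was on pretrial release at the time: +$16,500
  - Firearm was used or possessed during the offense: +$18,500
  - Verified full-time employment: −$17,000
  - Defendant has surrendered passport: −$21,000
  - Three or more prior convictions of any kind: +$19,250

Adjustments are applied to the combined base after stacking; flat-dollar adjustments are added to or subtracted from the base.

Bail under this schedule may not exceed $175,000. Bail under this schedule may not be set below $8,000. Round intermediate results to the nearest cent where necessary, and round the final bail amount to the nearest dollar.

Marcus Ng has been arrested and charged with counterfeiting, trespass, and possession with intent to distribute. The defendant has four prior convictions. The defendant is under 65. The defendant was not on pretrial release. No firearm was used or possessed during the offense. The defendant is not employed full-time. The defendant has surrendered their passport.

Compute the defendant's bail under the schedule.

$62,750

Base amounts from the schedule: counterfeiting $25,500; trespass $2,900; possession with intent to distribute $15,750.
Stacking rule: highest base plus $19,500 per additional charge. Highest is counterfeiting at $25,500; 2 additional charges → +$39,000. Combined base = $64,500.
Defendant has surrendered passport (−$21,000 flat): $64,500 − $21,000 = $43,500.
Three or more prior convictions of any kind (+$19,250 flat): $43,500 + $19,250 = $62,750.
$62,750 is within the $175,000 maximum.
$62,750 is at or above the $8,000 minimum.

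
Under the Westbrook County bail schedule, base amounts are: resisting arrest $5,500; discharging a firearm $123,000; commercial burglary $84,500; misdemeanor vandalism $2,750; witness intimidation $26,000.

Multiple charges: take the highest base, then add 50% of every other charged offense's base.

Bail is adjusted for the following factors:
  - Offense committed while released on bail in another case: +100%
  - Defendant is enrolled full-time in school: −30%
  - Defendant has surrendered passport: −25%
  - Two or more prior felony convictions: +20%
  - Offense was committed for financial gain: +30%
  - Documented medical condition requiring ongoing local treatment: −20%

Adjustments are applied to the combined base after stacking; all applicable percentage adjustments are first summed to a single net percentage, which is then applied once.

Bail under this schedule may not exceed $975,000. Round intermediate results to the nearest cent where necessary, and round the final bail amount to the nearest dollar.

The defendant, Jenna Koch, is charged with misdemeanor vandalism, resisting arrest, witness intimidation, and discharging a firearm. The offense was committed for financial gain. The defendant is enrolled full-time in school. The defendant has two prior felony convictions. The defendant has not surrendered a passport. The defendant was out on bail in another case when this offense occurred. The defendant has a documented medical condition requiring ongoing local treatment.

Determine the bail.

$280,250

Base amounts from the schedule: misdemeanor vandalism $2,750; resisting arrest $5,500; witness intimidation $26,000; discharging a firearm $123,000.
Stacking rule: highest base plus 50% of each additional charge. Highest is discharging a firearm at $123,000. Additional: $2,750 × 50% = $1,375; $5,500 × 50% = $2,750; $26,000 × 50% = $13,000. Combined base = $123,000 + $17,125 = $140,125.
Net percentage adjustment: +100% −30% +20% +30% −20% = +100%. $140,125 × 2 = $280,250.
$280,250 is within the $975,000 maximum.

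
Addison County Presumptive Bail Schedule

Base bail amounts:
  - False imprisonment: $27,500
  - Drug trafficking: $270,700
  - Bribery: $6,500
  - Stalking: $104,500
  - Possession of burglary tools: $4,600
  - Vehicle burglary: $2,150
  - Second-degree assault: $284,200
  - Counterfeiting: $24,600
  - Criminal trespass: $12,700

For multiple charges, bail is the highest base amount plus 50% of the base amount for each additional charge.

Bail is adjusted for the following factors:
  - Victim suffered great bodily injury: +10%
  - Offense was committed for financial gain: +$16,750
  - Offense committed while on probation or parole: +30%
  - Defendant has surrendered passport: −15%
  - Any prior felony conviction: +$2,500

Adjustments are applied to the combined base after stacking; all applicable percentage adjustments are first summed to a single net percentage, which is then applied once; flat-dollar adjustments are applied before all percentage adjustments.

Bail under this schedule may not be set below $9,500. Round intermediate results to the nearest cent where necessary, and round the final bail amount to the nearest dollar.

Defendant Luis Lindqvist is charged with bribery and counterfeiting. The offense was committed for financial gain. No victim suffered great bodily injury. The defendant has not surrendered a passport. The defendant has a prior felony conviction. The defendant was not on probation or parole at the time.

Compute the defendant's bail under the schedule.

$47,100

Base amounts from the schedule: bribery $6,500; counterfeiting $24,600.
Stacking rule: highest base plus 50% of each additional charge. Highest is counterfeiting at $24,600. Additional: $6,500 × 50% = $3,250. Combined base = $24,600 + $3,250 = $27,850.
Offense was committed for financial gain (+$16,750 flat): $27,850 + $16,750 = $44,600.
Any prior felony conviction (+$2,500 flat): $44,600 + $2,500 = $47,100.
$47,100 is at or above the $9,500 minimum.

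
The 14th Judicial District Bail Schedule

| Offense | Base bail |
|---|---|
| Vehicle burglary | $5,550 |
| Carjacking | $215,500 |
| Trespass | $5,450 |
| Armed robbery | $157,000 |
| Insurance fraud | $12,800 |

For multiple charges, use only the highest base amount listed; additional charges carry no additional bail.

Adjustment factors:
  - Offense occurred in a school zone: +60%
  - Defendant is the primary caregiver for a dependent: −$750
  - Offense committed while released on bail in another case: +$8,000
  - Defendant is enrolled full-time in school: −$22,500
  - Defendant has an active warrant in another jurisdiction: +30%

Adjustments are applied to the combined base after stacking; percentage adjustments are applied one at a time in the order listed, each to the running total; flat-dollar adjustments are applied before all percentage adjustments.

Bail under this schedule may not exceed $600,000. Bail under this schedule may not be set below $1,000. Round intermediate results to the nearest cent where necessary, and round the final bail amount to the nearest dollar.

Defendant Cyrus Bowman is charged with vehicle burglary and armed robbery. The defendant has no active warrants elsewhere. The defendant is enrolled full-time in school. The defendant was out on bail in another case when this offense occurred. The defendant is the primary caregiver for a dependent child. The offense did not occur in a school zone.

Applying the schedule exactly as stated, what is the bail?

Base amounts from the schedule: vehicle burglary $5,550; armed robbery $157,000.
Stacking rule: use the highest base only. Highest is armed robbery at $157,000. Combined base = $157,000.
Defendant is the primary caregiver for a dependent (−$750 flat): $157,000 − $750 = $156,250.
Offense committed while released on bail in another case (+$8,000 flat): $156,250 + $8,000 = $164,250.
Defendant is enrolled full-time in school (−$22,500 flat): $164,250 − $22,500 = $141,750.
$141,750 is within the $600,000 maximum.
$141,750 is at or above the $1,000 minimum.

$141,750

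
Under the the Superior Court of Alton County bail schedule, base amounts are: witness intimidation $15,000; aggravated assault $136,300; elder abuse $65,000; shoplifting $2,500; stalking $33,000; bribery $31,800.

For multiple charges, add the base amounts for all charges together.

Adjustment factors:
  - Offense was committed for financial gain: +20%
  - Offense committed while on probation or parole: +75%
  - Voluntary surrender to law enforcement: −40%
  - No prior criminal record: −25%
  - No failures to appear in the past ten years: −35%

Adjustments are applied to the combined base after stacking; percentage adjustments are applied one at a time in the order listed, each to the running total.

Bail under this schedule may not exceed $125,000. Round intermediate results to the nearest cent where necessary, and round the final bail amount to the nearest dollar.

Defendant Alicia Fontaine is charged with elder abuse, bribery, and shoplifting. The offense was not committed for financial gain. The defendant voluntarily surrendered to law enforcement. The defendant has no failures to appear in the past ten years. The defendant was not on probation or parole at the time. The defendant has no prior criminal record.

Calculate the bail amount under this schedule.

Base amounts from the schedule: elder abuse $65,000; bribery $31,800; shoplifting $2,500.
Stacking rule: sum of all bases. $65,000 + $31,800 + $2,500 = $99,300.
Voluntary surrender to law enforcement (−40%): $99,300 × 0.6 = $59,580.
No prior criminal record (−25%): $59,580 × 0.75 = $44,685.
No failures to appear in the past ten years (−35%): $44,685 × 0.65 = $29,045.25.
$29,045.25 is within the $125,000 maximum.
Rounded to the nearest dollar: $29,045.

$29,045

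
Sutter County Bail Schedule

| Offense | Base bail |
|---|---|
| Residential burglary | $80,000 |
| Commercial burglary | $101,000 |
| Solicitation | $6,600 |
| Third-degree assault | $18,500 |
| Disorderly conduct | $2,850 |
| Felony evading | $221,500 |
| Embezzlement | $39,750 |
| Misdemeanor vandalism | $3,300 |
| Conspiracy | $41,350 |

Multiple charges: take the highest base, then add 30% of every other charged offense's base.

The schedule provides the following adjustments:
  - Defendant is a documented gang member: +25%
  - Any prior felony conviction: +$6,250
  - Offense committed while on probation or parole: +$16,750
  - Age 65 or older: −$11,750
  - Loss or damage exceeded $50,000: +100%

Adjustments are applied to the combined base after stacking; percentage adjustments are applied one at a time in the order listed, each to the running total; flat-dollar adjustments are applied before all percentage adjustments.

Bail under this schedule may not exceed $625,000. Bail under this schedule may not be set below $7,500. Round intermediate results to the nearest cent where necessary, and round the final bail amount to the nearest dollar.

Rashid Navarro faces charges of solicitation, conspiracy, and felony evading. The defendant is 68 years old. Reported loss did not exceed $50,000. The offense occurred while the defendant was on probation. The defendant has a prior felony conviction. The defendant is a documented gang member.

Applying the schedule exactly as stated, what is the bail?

$308,919

Base amounts from the schedule: solicitation $6,600; conspiracy $41,350; felony evading $221,500.
Stacking rule: highest base plus 30% of each additional charge. Highest is felony evading at $221,500. Additional: $6,600 × 30% = $1,980; $41,350 × 30% = $12,405. Combined base = $221,500 + $14,385 = $235,885.
Any prior felony conviction (+$6,250 flat): $235,885 + $6,250 = $242,135.
Offense committed while on probation or parole (+$16,750 flat): $242,135 + $16,750 = $258,885.
Age 65 or older (−$11,750 flat): $258,885 − $11,750 = $247,135.
Defendant is a documented gang member (+25%): $247,135 × 1.25 = $308,918.75.
$308,918.75 is within the $625,000 maximum.
$308,918.75 is at or above the $7,500 minimum.
Rounded to the nearest dollar: $308,919.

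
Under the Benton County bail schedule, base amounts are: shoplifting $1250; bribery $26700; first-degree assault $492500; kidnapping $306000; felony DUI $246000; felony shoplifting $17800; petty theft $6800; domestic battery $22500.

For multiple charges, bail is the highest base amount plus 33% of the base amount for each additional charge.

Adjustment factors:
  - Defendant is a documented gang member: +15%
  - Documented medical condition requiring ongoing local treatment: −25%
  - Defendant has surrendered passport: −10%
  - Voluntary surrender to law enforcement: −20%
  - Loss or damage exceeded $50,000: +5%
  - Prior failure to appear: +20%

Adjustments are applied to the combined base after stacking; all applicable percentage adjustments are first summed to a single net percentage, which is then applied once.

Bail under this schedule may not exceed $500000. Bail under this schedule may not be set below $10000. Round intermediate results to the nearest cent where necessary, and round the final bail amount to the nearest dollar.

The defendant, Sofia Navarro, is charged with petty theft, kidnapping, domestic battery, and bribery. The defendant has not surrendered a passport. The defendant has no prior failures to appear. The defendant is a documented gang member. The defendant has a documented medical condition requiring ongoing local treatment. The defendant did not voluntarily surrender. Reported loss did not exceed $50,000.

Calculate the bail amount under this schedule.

Base amounts from the schedule: petty theft $6800; kidnapping $306000; domestic battery $22500; bribery $26700.
Stacking rule: highest base plus 33% of each additional charge. Highest is kidnapping at $306000. Additional: $6800 × 33% = $2244; $22500 × 33% = $7425; $26700 × 33% = $8811. Combined base = $306000 + $18480 = $324480.
Net percentage adjustment: +15% −25% = −10%. $324480 × 0.9 = $292032.
$292032 is within the $500000 maximum.
$292032 is at or above the $10000 minimum.

$292032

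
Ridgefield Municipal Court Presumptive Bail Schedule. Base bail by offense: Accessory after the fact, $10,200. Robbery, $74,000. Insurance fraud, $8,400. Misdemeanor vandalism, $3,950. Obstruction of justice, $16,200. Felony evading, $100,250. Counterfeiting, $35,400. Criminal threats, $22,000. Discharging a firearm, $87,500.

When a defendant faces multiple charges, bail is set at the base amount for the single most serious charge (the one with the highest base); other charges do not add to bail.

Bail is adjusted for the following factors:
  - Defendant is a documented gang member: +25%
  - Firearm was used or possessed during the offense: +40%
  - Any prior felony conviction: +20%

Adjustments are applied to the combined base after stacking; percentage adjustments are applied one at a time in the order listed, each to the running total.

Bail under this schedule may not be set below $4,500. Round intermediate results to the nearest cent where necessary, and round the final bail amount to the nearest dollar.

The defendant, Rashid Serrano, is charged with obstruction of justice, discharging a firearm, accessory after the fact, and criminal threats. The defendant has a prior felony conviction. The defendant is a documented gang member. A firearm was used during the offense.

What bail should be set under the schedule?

$183,750

Base amounts from the schedule: obstruction of justice $16,200; discharging a firearm $87,500; accessory after the fact $10,200; criminal threats $22,000.
Stacking rule: use the highest base only. Highest is discharging a firearm at $87,500. Combined base = $87,500.
Defendant is a documented gang member (+25%): $87,500 × 1.25 = $109,375.
Firearm was used or possessed during the offense (+40%): $109,375 × 1.4 = $153,125.
Any prior felony conviction (+20%): $153,125 × 1.2 = $183,750.
$183,750 is at or above the $4,500 minimum.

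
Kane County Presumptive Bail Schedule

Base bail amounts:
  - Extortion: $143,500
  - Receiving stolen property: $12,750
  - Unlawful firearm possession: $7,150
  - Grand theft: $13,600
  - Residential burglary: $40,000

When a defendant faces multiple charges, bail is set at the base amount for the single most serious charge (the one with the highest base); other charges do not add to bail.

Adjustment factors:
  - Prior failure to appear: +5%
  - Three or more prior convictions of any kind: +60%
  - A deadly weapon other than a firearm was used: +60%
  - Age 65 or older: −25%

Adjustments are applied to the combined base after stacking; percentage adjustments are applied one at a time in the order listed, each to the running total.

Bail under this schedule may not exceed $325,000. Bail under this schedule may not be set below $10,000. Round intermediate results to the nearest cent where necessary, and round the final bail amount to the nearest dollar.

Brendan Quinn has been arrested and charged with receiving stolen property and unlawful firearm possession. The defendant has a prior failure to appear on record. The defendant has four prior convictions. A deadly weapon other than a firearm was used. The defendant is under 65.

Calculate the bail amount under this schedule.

Base amounts from the schedule: receiving stolen property $12,750; unlawful firearm possession $7,150.
Stacking rule: use the highest base only. Highest is receiving stolen property at $12,750. Combined base = $12,750.
Prior failure to appear (+5%): $12,750 × 1.05 = $13,387.50.
Three or more prior convictions of any kind (+60%): $13,387.50 × 1.6 = $21,420.
A deadly weapon other than a firearm was used (+60%): $21,420 × 1.6 = $34,272.
$34,272 is within the $325,000 maximum.
$34,272 is at or above the $10,000 minimum.

$34,272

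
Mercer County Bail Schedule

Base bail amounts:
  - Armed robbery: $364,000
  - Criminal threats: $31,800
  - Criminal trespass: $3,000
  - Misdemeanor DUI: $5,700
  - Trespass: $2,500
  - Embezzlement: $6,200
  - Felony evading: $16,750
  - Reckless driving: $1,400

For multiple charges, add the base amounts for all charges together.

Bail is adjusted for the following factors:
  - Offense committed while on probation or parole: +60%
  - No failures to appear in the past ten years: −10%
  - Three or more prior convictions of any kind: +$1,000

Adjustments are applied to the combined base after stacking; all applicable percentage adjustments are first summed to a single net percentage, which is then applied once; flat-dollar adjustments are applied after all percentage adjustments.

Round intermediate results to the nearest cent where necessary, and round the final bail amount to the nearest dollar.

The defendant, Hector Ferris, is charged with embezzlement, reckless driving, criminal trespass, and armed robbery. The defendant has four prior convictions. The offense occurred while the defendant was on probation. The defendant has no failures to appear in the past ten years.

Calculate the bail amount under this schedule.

Base amounts from the schedule: embezzlement $6,200; reckless driving $1,400; criminal trespass $3,000; armed robbery $364,000.
Stacking rule: sum of all bases. $6,200 + $1,400 + $3,000 + $364,000 = $374,600.
Net percentage adjustment: +60% −10% = +50%. $374,600 × 1.5 = $561,900.
Three or more prior convictions of any kind (+$1,000 flat): $561,900 + $1,000 = $562,900.

$562,900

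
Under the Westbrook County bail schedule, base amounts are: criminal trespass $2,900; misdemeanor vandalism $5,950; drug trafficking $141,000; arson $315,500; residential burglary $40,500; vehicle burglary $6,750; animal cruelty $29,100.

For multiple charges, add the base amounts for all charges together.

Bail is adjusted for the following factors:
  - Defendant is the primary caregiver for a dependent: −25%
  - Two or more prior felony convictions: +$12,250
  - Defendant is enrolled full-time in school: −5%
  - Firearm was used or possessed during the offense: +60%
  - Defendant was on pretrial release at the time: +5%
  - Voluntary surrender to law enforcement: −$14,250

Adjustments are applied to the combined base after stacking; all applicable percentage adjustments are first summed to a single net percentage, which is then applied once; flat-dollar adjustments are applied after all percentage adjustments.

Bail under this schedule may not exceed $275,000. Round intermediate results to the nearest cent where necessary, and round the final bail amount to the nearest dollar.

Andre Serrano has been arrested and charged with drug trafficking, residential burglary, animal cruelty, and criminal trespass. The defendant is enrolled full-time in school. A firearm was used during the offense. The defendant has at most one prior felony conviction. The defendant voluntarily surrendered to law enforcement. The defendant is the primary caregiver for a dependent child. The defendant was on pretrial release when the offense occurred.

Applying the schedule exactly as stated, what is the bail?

$273,975

Base amounts from the schedule: drug trafficking $141,000; residential burglary $40,500; animal cruelty $29,100; criminal trespass $2,900.
Stacking rule: sum of all bases. $141,000 + $40,500 + $29,100 + $2,900 = $213,500.
Net percentage adjustment: −25% −5% +60% +5% = +35%. $213,500 × 1.35 = $288,225.
Voluntary surrender to law enforcement (−$14,250 flat): $288,225 − $14,250 = $273,975.
$273,975 is within the $275,000 maximum.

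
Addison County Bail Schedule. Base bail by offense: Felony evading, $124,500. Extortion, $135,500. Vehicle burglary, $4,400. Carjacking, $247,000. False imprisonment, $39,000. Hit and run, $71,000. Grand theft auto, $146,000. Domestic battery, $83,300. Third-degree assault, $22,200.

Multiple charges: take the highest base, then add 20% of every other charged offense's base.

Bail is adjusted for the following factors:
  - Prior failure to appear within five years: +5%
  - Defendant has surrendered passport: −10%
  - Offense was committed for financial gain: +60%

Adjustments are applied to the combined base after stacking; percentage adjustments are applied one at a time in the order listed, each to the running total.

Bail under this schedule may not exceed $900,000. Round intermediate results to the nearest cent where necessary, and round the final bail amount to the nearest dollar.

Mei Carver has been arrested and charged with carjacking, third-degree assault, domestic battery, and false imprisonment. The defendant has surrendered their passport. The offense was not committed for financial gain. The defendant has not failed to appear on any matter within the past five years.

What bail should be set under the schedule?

$248,310

Base amounts from the schedule: carjacking $247,000; third-degree assault $22,200; domestic battery $83,300; false imprisonment $39,000.
Stacking rule: highest base plus 20% of each additional charge. Highest is carjacking at $247,000. Additional: $22,200 × 20% = $4,440; $83,300 × 20% = $16,660; $39,000 × 20% = $7,800. Combined base = $247,000 + $28,900 = $275,900.
Defendant has surrendered passport (−10%): $275,900 × 0.9 = $248,310.
$248,310 is within the $900,000 maximum.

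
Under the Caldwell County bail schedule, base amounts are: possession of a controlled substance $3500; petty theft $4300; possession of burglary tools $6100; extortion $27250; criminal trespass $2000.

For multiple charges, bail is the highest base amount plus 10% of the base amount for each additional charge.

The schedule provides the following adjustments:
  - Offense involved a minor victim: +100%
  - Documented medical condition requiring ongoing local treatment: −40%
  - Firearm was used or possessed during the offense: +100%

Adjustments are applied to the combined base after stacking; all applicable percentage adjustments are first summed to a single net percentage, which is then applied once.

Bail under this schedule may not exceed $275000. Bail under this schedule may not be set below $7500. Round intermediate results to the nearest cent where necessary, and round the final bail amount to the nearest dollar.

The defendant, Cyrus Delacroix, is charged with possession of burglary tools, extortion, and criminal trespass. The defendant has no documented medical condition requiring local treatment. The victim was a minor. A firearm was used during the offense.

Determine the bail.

Base amounts from the schedule: possession of burglary tools $6100; extortion $27250; criminal trespass $2000.
Stacking rule: highest base plus 10% of each additional charge. Highest is extortion at $27250. Additional: $6100 × 10% = $610; $2000 × 10% = $200. Combined base = $27250 + $810 = $28060.
Net percentage adjustment: +100% +100% = +200%. $28060 × 3 = $84180.
$84180 is within the $275000 maximum.
$84180 is at or above the $7500 minimum.

$84180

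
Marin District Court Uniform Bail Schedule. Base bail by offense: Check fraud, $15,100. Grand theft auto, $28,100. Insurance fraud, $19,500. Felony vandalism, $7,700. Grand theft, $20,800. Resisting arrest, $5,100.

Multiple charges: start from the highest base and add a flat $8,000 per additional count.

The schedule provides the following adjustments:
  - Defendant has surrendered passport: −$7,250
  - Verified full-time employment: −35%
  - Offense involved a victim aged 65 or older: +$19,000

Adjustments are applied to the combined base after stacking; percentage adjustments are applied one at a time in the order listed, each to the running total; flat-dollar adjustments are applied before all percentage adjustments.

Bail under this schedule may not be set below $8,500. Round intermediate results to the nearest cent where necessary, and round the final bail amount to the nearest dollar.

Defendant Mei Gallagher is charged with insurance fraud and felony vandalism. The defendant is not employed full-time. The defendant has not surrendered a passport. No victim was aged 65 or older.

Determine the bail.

Base amounts from the schedule: insurance fraud $19,500; felony vandalism $7,700.
Stacking rule: highest base plus $8,000 per additional charge. Highest is insurance fraud at $19,500; 1 additional charge → +$8,000. Combined base = $27,500.
No adjustment factors apply to this defendant.
$27,500 is at or above the $8,500 minimum.

$27,500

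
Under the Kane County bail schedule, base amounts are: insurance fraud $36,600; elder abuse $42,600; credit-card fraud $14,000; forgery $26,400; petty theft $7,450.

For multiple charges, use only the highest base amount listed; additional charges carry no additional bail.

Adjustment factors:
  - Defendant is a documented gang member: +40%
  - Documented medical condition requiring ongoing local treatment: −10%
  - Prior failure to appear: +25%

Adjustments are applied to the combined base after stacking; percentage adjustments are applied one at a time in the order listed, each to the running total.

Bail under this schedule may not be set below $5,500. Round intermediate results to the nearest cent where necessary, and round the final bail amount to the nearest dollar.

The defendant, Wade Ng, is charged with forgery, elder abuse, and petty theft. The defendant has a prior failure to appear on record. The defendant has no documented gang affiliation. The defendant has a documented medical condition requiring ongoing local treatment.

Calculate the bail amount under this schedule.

$47,925

Base amounts from the schedule: forgery $26,400; elder abuse $42,600; petty theft $7,450.
Stacking rule: use the highest base only. Highest is elder abuse at $42,600. Combined base = $42,600.
Documented medical condition requiring ongoing local treatment (−10%): $42,600 × 0.9 = $38,340.
Prior failure to appear (+25%): $38,340 × 1.25 = $47,925.
$47,925 is at or above the $5,500 minimum.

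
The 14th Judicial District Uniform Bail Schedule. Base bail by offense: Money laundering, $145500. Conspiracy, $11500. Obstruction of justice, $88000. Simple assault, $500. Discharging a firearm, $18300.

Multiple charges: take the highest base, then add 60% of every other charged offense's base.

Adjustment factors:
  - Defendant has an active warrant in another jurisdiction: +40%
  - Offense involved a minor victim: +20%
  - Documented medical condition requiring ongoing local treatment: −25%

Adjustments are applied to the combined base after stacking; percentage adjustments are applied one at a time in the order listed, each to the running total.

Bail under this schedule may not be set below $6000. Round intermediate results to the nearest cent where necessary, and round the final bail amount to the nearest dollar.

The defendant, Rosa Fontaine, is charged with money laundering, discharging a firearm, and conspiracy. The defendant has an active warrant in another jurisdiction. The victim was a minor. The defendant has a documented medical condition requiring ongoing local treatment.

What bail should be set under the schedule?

Base amounts from the schedule: money laundering $145500; discharging a firearm $18300; conspiracy $11500.
Stacking rule: highest base plus 60% of each additional charge. Highest is money laundering at $145500. Additional: $18300 × 60% = $10980; $11500 × 60% = $6900. Combined base = $145500 + $17880 = $163380.
Defendant has an active warrant in another jurisdiction (+40%): $163380 × 1.4 = $228732.
Offense involved a minor victim (+20%): $228732 × 1.2 = $274478.40.
Documented medical condition requiring ongoing local treatment (−25%): $274478.40 × 0.75 = $205858.80.
$205858.80 is at or above the $6000 minimum.
Rounded to the nearest dollar: $205859.

$205859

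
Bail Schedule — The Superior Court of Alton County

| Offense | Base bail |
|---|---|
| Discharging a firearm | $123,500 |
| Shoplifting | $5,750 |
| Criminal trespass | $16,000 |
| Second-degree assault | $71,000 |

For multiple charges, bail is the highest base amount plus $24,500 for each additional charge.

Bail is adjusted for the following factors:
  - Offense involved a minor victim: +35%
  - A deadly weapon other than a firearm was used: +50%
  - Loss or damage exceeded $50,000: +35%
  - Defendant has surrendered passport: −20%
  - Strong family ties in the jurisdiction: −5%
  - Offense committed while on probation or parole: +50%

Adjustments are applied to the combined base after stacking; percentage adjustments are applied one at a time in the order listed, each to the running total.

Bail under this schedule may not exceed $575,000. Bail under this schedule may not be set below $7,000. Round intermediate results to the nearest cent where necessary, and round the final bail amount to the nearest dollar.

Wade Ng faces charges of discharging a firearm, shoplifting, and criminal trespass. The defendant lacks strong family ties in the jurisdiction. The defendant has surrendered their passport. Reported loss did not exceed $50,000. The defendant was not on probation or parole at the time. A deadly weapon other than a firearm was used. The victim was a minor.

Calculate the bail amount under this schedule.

Base amounts from the schedule: discharging a firearm $123,500; shoplifting $5,750; criminal trespass $16,000.
Stacking rule: highest base plus $24,500 per additional charge. Highest is discharging a firearm at $123,500; 2 additional charges → +$49,000. Combined base = $172,500.
Offense involved a minor victim (+35%): $172,500 × 1.35 = $232,875.
A deadly weapon other than a firearm was used (+50%): $232,875 × 1.5 = $349,312.50.
Defendant has surrendered passport (−20%): $349,312.50 × 0.8 = $279,450.
$279,450 is within the $575,000 maximum.
$279,450 is at or above the $7,000 minimum.

$279,450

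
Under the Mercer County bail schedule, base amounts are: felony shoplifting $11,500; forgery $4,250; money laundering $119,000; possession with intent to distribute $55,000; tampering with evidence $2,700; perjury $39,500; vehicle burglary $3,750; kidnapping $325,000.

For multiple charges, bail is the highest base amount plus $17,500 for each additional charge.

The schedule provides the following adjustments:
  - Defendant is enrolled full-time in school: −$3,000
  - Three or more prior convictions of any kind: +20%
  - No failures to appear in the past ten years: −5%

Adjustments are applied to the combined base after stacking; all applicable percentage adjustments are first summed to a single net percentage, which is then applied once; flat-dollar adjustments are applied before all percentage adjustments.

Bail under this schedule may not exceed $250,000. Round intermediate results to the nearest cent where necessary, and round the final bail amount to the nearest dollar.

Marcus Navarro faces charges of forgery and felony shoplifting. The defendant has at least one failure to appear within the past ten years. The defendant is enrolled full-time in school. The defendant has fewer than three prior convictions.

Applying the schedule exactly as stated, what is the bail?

$26,000

Base amounts from the schedule: forgery $4,250; felony shoplifting $11,500.
Stacking rule: highest base plus $17,500 per additional charge. Highest is felony shoplifting at $11,500; 1 additional charge → +$17,500. Combined base = $29,000.
Defendant is enrolled full-time in school (−$3,000 flat): $29,000 − $3,000 = $26,000.
$26,000 is within the $250,000 maximum.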